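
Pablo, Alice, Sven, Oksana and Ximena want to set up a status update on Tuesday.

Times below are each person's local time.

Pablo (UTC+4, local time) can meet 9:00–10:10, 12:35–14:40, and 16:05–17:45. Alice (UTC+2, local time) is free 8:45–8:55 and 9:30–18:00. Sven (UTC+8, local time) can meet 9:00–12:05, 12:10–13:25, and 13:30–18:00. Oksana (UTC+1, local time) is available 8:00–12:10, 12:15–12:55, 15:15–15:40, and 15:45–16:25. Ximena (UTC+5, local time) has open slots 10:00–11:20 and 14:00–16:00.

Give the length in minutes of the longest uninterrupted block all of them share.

60 minutes

Pablo → UTC: 05:00–06:10, 08:35–10:40, 12:05–13:45.
Alice → UTC: 06:45–06:55, 07:30–16:00.
Sven → UTC: 01:00–04:05, 04:10–05:25, 05:30–10:00.
Oksana → UTC: 07:00–11:10, 11:15–11:55, 14:15–14:40, 14:45–15:25.
Ximena → UTC: 05:00–06:20, 09:00–11:00.
Pablo ∩ Alice: 08:35–10:40, 12:05–13:45.
Pablo ∩ Alice ∩ Sven: 08:35–10:00.
Pablo ∩ Alice ∩ Sven ∩ Oksana: 08:35–10:00.
Pablo ∩ Alice ∩ Sven ∩ Oksana ∩ Ximena: 09:00–10:00.
Single common window of 60 minutes.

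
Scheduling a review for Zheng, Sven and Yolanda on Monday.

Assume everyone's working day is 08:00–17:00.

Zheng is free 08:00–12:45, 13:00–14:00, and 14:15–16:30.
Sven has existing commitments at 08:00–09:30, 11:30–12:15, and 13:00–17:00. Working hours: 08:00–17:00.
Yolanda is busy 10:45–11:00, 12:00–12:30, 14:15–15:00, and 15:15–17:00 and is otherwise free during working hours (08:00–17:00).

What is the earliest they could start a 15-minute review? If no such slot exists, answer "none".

Sven free within 08:00–17:00: 09:30–11:30, 12:15–13:00.
Yolanda free within 08:00–17:00: 08:00–10:45, 11:00–12:00, 12:30–14:15, 15:00–15:15.
Zheng ∩ Sven: 09:30–11:30, 12:15–12:45.
Zheng ∩ Sven ∩ Yolanda: 09:30–10:45, 11:00–11:30, 12:30–12:45.
Windows ≥ 15 min: 09:30–10:45, 11:00–11:30, 12:30–12:45.
Earliest such window starts at 09:30.

09:30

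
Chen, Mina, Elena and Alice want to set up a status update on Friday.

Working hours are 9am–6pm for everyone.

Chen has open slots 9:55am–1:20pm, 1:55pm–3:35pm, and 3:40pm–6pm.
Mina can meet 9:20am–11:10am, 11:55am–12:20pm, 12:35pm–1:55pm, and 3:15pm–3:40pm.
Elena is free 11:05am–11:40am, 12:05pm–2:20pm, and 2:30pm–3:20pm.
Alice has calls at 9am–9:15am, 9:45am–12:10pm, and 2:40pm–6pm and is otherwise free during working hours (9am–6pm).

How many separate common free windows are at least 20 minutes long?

Alice free within 09:00–18:00: 09:15–09:45, 12:10–14:40.
Chen ∩ Mina: 09:55–11:10, 11:55–12:20, 12:35–13:20, 15:15–15:35.
Chen ∩ Mina ∩ Elena: 11:05–11:10, 12:05–12:20, 12:35–13:20, 15:15–15:20.
Chen ∩ Mina ∩ Elena ∩ Alice: 12:10–12:20, 12:35–13:20.
Windows ≥ 20 min: 12:35–13:20.
That's 1 window.

1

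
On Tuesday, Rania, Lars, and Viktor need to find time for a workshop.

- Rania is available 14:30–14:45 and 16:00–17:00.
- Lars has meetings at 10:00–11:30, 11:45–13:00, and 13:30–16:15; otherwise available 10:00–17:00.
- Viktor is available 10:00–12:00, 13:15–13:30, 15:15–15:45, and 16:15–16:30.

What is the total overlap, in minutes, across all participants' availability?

Lars free within 10:00–17:00: 11:30–11:45, 13:00–13:30, 16:15–17:00.
Rania ∩ Lars: 16:15–17:00.
Rania ∩ Lars ∩ Viktor: 16:15–16:30.
Total common minutes: 15.

15 minutes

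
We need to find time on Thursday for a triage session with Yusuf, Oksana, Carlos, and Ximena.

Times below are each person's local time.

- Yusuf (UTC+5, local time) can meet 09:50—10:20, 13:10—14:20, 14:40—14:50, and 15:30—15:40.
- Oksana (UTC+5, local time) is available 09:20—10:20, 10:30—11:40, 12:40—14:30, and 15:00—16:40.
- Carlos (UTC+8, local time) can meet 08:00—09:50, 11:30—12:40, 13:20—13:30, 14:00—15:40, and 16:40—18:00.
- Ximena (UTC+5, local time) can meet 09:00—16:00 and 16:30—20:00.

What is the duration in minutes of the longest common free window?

Yusuf → UTC: 04:50–05:20, 08:10–09:20, 09:40–09:50, 10:30–10:40.
Oksana → UTC: 04:20–05:20, 05:30–06:40, 07:40–09:30, 10:00–11:40.
Carlos → UTC: 00:00–01:50, 03:30–04:40, 05:20–05:30, 06:00–07:40, 08:40–10:00.
Ximena → UTC: 04:00–11:00, 11:30–15:00.
Yusuf ∩ Oksana: 04:50–05:20, 08:10–09:20, 10:30–10:40.
Yusuf ∩ Oksana ∩ Carlos: 08:40–09:20.
Yusuf ∩ Oksana ∩ Carlos ∩ Ximena: 08:40–09:20.
Single common window of 40 minutes.

40 minutes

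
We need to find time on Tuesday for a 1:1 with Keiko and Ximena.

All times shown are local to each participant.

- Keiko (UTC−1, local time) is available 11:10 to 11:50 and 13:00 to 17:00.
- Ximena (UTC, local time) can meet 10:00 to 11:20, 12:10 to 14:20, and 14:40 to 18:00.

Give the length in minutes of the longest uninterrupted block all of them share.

200 minutes

Keiko → UTC: 12:10–12:50, 14:00–18:00.
Ximena → UTC: 10:00–11:20, 12:10–14:20, 14:40–18:00.
Keiko ∩ Ximena: 12:10–12:50, 14:00–14:20, 14:40–18:00.
Common window lengths: 40, 20, 200 min; longest is 200.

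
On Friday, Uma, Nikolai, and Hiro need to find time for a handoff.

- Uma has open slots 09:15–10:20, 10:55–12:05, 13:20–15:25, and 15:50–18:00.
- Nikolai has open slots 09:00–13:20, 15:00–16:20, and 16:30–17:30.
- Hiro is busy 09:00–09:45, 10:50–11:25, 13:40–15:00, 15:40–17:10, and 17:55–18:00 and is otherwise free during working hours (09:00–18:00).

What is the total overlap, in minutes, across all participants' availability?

120 minutes

Hiro free within 09:00–18:00: 09:45–10:50, 11:25–13:40, 15:00–15:40, 17:10–17:55.
Uma ∩ Nikolai: 09:15–10:20, 10:55–12:05, 15:00–15:25, 15:50–16:20, 16:30–17:30.
Uma ∩ Nikolai ∩ Hiro: 09:45–10:20, 11:25–12:05, 15:00–15:25, 17:10–17:30.
Total common minutes: 35 + 40 + 25 + 20 = 120.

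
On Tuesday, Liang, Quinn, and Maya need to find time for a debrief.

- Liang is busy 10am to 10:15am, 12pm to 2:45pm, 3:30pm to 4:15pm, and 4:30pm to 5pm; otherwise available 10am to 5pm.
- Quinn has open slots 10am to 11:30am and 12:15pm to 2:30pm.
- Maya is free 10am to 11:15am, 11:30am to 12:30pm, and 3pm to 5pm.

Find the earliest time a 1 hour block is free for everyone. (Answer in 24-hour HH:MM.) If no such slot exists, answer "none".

10:15

Liang free within 10:00–17:00: 10:15–12:00, 14:45–15:30, 16:15–16:30.
Liang ∩ Quinn: 10:15–11:30.
Liang ∩ Quinn ∩ Maya: 10:15–11:15.
Windows ≥ 60 min: 10:15–11:15.
Earliest such window starts at 10:15.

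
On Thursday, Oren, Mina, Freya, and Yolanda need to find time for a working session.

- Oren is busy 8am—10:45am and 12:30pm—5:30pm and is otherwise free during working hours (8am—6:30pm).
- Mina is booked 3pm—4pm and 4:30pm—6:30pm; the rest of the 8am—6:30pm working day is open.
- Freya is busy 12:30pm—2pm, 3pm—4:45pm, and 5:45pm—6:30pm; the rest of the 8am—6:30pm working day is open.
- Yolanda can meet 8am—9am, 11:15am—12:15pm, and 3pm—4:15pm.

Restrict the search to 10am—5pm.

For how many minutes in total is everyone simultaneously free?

60 minutes

Oren free within 08:00–18:30: 10:45–12:30, 17:30–18:30.
Mina free within 08:00–18:30: 08:00–15:00, 16:00–16:30.
Freya free within 08:00–18:30: 08:00–12:30, 14:00–15:00, 16:45–17:45.
Oren ∩ Mina: 10:45–12:30.
Oren ∩ Mina ∩ Freya: 10:45–12:30.
Oren ∩ Mina ∩ Freya ∩ Yolanda: 11:15–12:15.
Restricted to 10:00–17:00: 11:15–12:15.
Total common minutes: 60.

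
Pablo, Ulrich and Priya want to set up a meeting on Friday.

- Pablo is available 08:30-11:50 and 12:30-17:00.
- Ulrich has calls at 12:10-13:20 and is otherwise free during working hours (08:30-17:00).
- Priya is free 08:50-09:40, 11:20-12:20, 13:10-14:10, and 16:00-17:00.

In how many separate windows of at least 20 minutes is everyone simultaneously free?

Ulrich free within 08:30–17:00: 08:30–12:10, 13:20–17:00.
Pablo ∩ Ulrich: 08:30–11:50, 13:20–17:00.
Pablo ∩ Ulrich ∩ Priya: 08:50–09:40, 11:20–11:50, 13:20–14:10, 16:00–17:00.
Windows ≥ 20 min: 08:50–09:40, 11:20–11:50, 13:20–14:10, 16:00–17:00.
That's 4 windows.

4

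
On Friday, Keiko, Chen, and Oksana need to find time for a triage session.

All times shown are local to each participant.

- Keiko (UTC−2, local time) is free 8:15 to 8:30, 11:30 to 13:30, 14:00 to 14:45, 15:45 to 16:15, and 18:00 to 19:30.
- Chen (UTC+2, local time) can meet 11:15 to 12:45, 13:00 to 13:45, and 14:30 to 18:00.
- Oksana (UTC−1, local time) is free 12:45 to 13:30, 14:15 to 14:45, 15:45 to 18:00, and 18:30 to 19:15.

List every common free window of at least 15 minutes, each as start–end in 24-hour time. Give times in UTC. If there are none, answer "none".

13:45–14:30, 15:15–15:30

Keiko → UTC: 10:15–10:30, 13:30–15:30, 16:00–16:45, 17:45–18:15, 20:00–21:30.
Chen → UTC: 09:15–10:45, 11:00–11:45, 12:30–16:00.
Oksana → UTC: 13:45–14:30, 15:15–15:45, 16:45–19:00, 19:30–20:15.
Keiko ∩ Chen: 10:15–10:30, 13:30–15:30.
Keiko ∩ Chen ∩ Oksana: 13:45–14:30, 15:15–15:30.
Windows ≥ 15 min: 13:45–14:30, 15:15–15:30.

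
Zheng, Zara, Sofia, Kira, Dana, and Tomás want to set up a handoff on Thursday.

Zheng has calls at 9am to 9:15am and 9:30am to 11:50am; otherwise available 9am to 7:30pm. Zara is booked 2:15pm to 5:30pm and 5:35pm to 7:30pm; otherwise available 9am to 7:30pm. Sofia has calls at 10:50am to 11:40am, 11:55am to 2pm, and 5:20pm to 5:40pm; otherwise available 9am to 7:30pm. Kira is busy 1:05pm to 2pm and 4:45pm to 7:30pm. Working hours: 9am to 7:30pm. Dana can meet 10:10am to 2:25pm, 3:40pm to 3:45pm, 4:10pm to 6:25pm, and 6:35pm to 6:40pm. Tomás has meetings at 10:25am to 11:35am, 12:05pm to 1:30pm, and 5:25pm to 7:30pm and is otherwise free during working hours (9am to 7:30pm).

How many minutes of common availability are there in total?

Zheng free within 09:00–19:30: 09:15–09:30, 11:50–19:30.
Zara free within 09:00–19:30: 09:00–14:15, 17:30–17:35.
Sofia free within 09:00–19:30: 09:00–10:50, 11:40–11:55, 14:00–17:20, 17:40–19:30.
Kira free within 09:00–19:30: 09:00–13:05, 14:00–16:45.
Tomás free within 09:00–19:30: 09:00–10:25, 11:35–12:05, 13:30–17:25.
Zheng ∩ Zara: 09:15–09:30, 11:50–14:15, 17:30–17:35.
Zheng ∩ Zara ∩ Sofia: 09:15–09:30, 11:50–11:55, 14:00–14:15.
Zheng ∩ Zara ∩ Sofia ∩ Kira: 09:15–09:30, 11:50–11:55, 14:00–14:15.
Zheng ∩ Zara ∩ Sofia ∩ Kira ∩ Dana: 11:50–11:55, 14:00–14:15.
Zheng ∩ Zara ∩ Sofia ∩ Kira ∩ Dana ∩ Tomás: 11:50–11:55, 14:00–14:15.
Total common minutes: 5 + 15 = 20.

20 minutes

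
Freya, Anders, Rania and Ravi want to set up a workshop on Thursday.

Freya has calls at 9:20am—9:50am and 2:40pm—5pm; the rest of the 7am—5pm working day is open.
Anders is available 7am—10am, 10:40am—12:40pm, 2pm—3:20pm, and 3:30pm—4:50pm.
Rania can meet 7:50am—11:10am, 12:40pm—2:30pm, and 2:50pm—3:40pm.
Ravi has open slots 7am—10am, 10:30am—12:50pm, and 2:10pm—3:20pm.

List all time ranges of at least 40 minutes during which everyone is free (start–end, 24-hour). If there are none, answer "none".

Freya free within 07:00–17:00: 07:00–09:20, 09:50–14:40.
Freya ∩ Anders: 07:00–09:20, 09:50–10:00, 10:40–12:40, 14:00–14:40.
Freya ∩ Anders ∩ Rania: 07:50–09:20, 09:50–10:00, 10:40–11:10, 14:00–14:30.
Freya ∩ Anders ∩ Rania ∩ Ravi: 07:50–09:20, 09:50–10:00, 10:40–11:10, 14:10–14:30.
Windows ≥ 40 min: 07:50–09:20.

07:50–09:20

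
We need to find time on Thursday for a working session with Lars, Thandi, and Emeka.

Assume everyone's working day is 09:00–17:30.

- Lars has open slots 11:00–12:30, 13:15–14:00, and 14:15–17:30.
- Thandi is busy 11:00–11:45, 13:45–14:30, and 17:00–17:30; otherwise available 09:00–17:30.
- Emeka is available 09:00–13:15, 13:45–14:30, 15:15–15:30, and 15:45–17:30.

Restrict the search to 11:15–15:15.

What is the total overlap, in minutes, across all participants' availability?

Thandi free within 09:00–17:30: 09:00–11:00, 11:45–13:45, 14:30–17:00.
Lars ∩ Thandi: 11:45–12:30, 13:15–13:45, 14:30–17:00.
Lars ∩ Thandi ∩ Emeka: 11:45–12:30, 15:15–15:30, 15:45–17:00.
Restricted to 11:15–15:15: 11:45–12:30.
Total common minutes: 45.

45 minutes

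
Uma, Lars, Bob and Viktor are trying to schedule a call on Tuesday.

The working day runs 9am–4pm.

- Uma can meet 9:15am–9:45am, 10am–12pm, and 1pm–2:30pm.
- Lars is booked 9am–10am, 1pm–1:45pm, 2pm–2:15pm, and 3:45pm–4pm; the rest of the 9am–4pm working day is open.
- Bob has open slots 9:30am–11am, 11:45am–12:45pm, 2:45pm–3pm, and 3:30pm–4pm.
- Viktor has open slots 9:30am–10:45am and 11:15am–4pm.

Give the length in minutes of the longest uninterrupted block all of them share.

Lars free within 09:00–16:00: 10:00–13:00, 13:45–14:00, 14:15–15:45.
Uma ∩ Lars: 10:00–12:00, 13:45–14:00, 14:15–14:30.
Uma ∩ Lars ∩ Bob: 10:00–11:00, 11:45–12:00.
Uma ∩ Lars ∩ Bob ∩ Viktor: 10:00–10:45, 11:45–12:00.
Common window lengths: 45, 15 min; longest is 45.

45 minutes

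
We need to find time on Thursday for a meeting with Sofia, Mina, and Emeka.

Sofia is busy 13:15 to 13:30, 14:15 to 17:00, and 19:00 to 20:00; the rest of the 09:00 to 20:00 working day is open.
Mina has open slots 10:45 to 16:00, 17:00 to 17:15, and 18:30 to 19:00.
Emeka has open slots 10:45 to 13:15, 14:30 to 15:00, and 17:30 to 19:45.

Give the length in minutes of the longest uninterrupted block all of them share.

Sofia free within 09:00–20:00: 09:00–13:15, 13:30–14:15, 17:00–19:00.
Sofia ∩ Mina: 10:45–13:15, 13:30–14:15, 17:00–17:15, 18:30–19:00.
Sofia ∩ Mina ∩ Emeka: 10:45–13:15, 18:30–19:00.
Common window lengths: 150, 30 min; longest is 150.

150 minutes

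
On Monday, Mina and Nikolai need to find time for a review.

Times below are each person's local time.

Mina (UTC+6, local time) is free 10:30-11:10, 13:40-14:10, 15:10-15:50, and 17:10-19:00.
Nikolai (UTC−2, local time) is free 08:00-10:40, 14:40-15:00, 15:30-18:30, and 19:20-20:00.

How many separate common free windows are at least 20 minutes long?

Mina → UTC: 04:30–05:10, 07:40–08:10, 09:10–09:50, 11:10–13:00.
Nikolai → UTC: 10:00–12:40, 16:40–17:00, 17:30–20:30, 21:20–22:00.
Mina ∩ Nikolai: 11:10–12:40.
Windows ≥ 20 min: 11:10–12:40.
That's 1 window.

1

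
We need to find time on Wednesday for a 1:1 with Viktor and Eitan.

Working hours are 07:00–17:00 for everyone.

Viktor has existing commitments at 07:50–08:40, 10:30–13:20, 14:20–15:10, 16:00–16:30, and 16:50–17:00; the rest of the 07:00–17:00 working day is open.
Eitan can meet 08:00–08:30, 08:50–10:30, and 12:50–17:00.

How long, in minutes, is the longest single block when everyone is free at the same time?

100 minutes

Viktor free within 07:00–17:00: 07:00–07:50, 08:40–10:30, 13:20–14:20, 15:10–16:00, 16:30–16:50.
Viktor ∩ Eitan: 08:50–10:30, 13:20–14:20, 15:10–16:00, 16:30–16:50.
Common window lengths: 100, 60, 50, 20 min; longest is 100.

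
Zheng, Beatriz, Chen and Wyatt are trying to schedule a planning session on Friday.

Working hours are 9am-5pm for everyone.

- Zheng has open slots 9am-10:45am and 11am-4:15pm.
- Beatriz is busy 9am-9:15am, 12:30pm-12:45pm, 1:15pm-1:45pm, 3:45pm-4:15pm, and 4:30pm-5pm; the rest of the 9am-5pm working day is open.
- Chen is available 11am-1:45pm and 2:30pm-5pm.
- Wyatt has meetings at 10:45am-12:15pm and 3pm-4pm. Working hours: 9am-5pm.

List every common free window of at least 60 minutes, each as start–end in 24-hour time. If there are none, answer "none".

Beatriz free within 09:00–17:00: 09:15–12:30, 12:45–13:15, 13:45–15:45, 16:15–16:30.
Wyatt free within 09:00–17:00: 09:00–10:45, 12:15–15:00, 16:00–17:00.
Zheng ∩ Beatriz: 09:15–10:45, 11:00–12:30, 12:45–13:15, 13:45–15:45.
Zheng ∩ Beatriz ∩ Chen: 11:00–12:30, 12:45–13:15, 14:30–15:45.
Zheng ∩ Beatriz ∩ Chen ∩ Wyatt: 12:15–12:30, 12:45–13:15, 14:30–15:00.
Windows ≥ 60 min: (none).

none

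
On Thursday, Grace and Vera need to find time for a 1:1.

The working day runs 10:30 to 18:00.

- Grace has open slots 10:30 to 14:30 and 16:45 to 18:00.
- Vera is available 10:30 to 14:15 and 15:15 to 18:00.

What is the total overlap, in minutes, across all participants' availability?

Grace ∩ Vera: 10:30–14:15, 16:45–18:00.
Total common minutes: 225 + 75 = 300.

300 minutes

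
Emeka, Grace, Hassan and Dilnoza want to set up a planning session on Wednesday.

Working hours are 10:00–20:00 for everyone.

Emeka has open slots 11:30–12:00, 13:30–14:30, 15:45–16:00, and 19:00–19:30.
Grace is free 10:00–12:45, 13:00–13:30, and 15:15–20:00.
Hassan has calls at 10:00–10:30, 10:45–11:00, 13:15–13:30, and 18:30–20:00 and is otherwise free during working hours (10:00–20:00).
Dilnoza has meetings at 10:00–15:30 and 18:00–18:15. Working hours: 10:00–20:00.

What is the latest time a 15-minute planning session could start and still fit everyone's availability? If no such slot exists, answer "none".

Hassan free within 10:00–20:00: 10:30–10:45, 11:00–13:15, 13:30–18:30.
Dilnoza free within 10:00–20:00: 15:30–18:00, 18:15–20:00.
Emeka ∩ Grace: 11:30–12:00, 15:45–16:00, 19:00–19:30.
Emeka ∩ Grace ∩ Hassan: 11:30–12:00, 15:45–16:00.
Emeka ∩ Grace ∩ Hassan ∩ Dilnoza: 15:45–16:00.
Windows ≥ 15 min: 15:45–16:00.
Latest start in the last window 15:45–16:00 is 16:00 − 15 min = 15:45.

15:45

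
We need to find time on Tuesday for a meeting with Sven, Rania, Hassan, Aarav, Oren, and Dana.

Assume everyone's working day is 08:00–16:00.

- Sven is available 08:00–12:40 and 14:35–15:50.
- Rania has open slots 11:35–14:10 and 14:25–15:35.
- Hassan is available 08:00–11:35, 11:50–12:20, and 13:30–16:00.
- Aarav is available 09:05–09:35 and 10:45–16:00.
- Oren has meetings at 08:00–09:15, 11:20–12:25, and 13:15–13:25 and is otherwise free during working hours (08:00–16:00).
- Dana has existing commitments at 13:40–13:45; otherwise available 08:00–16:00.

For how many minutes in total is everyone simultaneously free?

Oren free within 08:00–16:00: 09:15–11:20, 12:25–13:15, 13:25–16:00.
Dana free within 08:00–16:00: 08:00–13:40, 13:45–16:00.
Sven ∩ Rania: 11:35–12:40, 14:35–15:35.
Sven ∩ Rania ∩ Hassan: 11:50–12:20, 14:35–15:35.
Sven ∩ Rania ∩ Hassan ∩ Aarav: 11:50–12:20, 14:35–15:35.
Sven ∩ Rania ∩ Hassan ∩ Aarav ∩ Oren: 14:35–15:35.
Sven ∩ Rania ∩ Hassan ∩ Aarav ∩ Oren ∩ Dana: 14:35–15:35.
Total common minutes: 60.

60 minutes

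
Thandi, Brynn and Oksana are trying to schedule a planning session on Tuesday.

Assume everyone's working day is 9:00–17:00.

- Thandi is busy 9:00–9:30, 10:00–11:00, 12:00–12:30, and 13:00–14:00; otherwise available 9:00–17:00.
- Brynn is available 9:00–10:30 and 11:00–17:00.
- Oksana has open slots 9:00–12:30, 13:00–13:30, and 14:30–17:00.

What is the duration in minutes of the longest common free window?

150 minutes

Thandi free within 09:00–17:00: 09:30–10:00, 11:00–12:00, 12:30–13:00, 14:00–17:00.
Thandi ∩ Brynn: 09:30–10:00, 11:00–12:00, 12:30–13:00, 14:00–17:00.
Thandi ∩ Brynn ∩ Oksana: 09:30–10:00, 11:00–12:00, 14:30–17:00.
Common window lengths: 30, 60, 150 min; longest is 150.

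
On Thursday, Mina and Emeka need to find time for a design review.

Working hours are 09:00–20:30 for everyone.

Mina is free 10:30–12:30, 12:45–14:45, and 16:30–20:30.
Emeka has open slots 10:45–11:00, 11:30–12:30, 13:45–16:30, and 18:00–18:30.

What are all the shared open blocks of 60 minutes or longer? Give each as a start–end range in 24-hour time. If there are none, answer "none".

11:30–12:30, 13:45–14:45

Mina ∩ Emeka: 10:45–11:00, 11:30–12:30, 13:45–14:45, 18:00–18:30.
Windows ≥ 60 min: 11:30–12:30, 13:45–14:45.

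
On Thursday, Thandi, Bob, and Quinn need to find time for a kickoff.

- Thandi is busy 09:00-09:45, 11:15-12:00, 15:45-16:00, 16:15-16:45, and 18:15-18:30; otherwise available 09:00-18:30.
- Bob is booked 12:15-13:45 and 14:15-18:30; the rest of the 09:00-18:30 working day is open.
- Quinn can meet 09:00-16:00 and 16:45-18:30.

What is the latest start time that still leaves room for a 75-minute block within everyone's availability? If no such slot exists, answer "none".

Thandi free within 09:00–18:30: 09:45–11:15, 12:00–15:45, 16:00–16:15, 16:45–18:15.
Bob free within 09:00–18:30: 09:00–12:15, 13:45–14:15.
Thandi ∩ Bob: 09:45–11:15, 12:00–12:15, 13:45–14:15.
Thandi ∩ Bob ∩ Quinn: 09:45–11:15, 12:00–12:15, 13:45–14:15.
Windows ≥ 75 min: 09:45–11:15.
Latest start in the last window 09:45–11:15 is 11:15 − 75 min = 10:00.

10:00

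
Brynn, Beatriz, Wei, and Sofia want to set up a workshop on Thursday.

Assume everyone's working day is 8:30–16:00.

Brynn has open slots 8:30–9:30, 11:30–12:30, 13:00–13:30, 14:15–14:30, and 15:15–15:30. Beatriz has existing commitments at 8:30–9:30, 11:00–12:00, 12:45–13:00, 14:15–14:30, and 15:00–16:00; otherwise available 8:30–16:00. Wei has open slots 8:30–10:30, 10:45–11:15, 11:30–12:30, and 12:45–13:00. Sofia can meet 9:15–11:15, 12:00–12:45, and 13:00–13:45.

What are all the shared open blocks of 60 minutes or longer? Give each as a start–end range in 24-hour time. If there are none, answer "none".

Beatriz free within 08:30–16:00: 09:30–11:00, 12:00–12:45, 13:00–14:15, 14:30–15:00.
Brynn ∩ Beatriz: 12:00–12:30, 13:00–13:30.
Brynn ∩ Beatriz ∩ Wei: 12:00–12:30.
Brynn ∩ Beatriz ∩ Wei ∩ Sofia: 12:00–12:30.
Windows ≥ 60 min: (none).

none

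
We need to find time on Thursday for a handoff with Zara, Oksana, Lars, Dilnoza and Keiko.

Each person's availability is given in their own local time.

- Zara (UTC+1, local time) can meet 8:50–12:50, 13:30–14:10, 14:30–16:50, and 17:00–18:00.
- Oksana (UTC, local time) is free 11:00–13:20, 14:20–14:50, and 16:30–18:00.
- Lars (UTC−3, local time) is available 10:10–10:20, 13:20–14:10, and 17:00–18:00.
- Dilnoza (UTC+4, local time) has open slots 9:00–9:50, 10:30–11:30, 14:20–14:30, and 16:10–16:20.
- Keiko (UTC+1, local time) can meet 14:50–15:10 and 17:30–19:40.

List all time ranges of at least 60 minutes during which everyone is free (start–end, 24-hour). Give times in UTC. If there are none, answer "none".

Zara → UTC: 07:50–11:50, 12:30–13:10, 13:30–15:50, 16:00–17:00.
Oksana → UTC: 11:00–13:20, 14:20–14:50, 16:30–18:00.
Lars → UTC: 13:10–13:20, 16:20–17:10, 20:00–21:00.
Dilnoza → UTC: 05:00–05:50, 06:30–07:30, 10:20–10:30, 12:10–12:20.
Keiko → UTC: 13:50–14:10, 16:30–18:40.
Zara ∩ Oksana: 11:00–11:50, 12:30–13:10, 14:20–14:50, 16:30–17:00.
Zara ∩ Oksana ∩ Lars: 16:30–17:00.
Zara ∩ Oksana ∩ Lars ∩ Dilnoza: (none).
Zara ∩ Oksana ∩ Lars ∩ Dilnoza ∩ Keiko: (none).
Windows ≥ 60 min: (none).

none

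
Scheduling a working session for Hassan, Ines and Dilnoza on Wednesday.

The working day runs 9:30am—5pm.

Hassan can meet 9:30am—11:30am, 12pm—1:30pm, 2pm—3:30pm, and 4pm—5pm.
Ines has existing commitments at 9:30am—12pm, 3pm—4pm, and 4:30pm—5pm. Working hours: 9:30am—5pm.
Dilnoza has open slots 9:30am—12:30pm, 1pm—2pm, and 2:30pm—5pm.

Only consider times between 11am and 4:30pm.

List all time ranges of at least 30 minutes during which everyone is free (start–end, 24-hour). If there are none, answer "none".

12:00–12:30, 13:00–13:30, 14:30–15:00, 16:00–16:30

Ines free within 09:30–17:00: 12:00–15:00, 16:00–16:30.
Hassan ∩ Ines: 12:00–13:30, 14:00–15:00, 16:00–16:30.
Hassan ∩ Ines ∩ Dilnoza: 12:00–12:30, 13:00–13:30, 14:30–15:00, 16:00–16:30.
Restricted to 11:00–16:30: 12:00–12:30, 13:00–13:30, 14:30–15:00, 16:00–16:30.
Windows ≥ 30 min: 12:00–12:30, 13:00–13:30, 14:30–15:00, 16:00–16:30.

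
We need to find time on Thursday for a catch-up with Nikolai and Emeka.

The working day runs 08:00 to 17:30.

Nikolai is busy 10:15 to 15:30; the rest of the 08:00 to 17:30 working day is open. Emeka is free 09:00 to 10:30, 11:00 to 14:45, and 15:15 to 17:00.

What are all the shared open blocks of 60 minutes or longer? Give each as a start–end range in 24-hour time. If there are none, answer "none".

09:00–10:15, 15:30–17:00

Nikolai free within 08:00–17:30: 08:00–10:15, 15:30–17:30.
Nikolai ∩ Emeka: 09:00–10:15, 15:30–17:00.
Windows ≥ 60 min: 09:00–10:15, 15:30–17:00.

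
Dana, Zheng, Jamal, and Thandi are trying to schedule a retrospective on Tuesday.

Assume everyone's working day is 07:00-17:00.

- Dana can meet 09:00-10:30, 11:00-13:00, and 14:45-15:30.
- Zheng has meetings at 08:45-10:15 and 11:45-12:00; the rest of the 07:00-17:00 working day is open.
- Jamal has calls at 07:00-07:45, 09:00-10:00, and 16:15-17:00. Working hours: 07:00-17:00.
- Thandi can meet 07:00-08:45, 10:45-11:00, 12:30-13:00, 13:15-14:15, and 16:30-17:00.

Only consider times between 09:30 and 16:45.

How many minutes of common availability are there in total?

Zheng free within 07:00–17:00: 07:00–08:45, 10:15–11:45, 12:00–17:00.
Jamal free within 07:00–17:00: 07:45–09:00, 10:00–16:15.
Dana ∩ Zheng: 10:15–10:30, 11:00–11:45, 12:00–13:00, 14:45–15:30.
Dana ∩ Zheng ∩ Jamal: 10:15–10:30, 11:00–11:45, 12:00–13:00, 14:45–15:30.
Dana ∩ Zheng ∩ Jamal ∩ Thandi: 12:30–13:00.
Restricted to 09:30–16:45: 12:30–13:00.
Total common minutes: 30.

30 minutes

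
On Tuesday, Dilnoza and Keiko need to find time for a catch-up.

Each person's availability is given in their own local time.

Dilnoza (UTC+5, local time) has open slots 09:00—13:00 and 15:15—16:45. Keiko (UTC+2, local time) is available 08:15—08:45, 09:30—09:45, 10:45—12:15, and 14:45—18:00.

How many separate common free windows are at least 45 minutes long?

0

Dilnoza → UTC: 04:00–08:00, 10:15–11:45.
Keiko → UTC: 06:15–06:45, 07:30–07:45, 08:45–10:15, 12:45–16:00.
Dilnoza ∩ Keiko: 06:15–06:45, 07:30–07:45.
Windows ≥ 45 min: (none).
That's 0 windows.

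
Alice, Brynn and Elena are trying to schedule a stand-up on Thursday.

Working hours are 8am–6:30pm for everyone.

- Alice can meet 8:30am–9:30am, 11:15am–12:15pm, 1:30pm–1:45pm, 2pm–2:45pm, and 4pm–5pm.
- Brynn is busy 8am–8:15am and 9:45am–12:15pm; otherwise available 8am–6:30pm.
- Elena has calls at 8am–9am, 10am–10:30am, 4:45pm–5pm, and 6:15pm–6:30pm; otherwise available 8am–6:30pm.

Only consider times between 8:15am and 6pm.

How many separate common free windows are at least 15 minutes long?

4

Brynn free within 08:00–18:30: 08:15–09:45, 12:15–18:30.
Elena free within 08:00–18:30: 09:00–10:00, 10:30–16:45, 17:00–18:15.
Alice ∩ Brynn: 08:30–09:30, 13:30–13:45, 14:00–14:45, 16:00–17:00.
Alice ∩ Brynn ∩ Elena: 09:00–09:30, 13:30–13:45, 14:00–14:45, 16:00–16:45.
Restricted to 08:15–18:00: 09:00–09:30, 13:30–13:45, 14:00–14:45, 16:00–16:45.
Windows ≥ 15 min: 09:00–09:30, 13:30–13:45, 14:00–14:45, 16:00–16:45.
That's 4 windows.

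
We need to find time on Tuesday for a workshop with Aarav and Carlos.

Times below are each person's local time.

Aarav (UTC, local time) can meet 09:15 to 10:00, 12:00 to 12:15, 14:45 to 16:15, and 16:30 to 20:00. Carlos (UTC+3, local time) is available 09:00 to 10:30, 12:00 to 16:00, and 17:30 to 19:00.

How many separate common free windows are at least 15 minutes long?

Aarav → UTC: 09:15–10:00, 12:00–12:15, 14:45–16:15, 16:30–20:00.
Carlos → UTC: 06:00–07:30, 09:00–13:00, 14:30–16:00.
Aarav ∩ Carlos: 09:15–10:00, 12:00–12:15, 14:45–16:00.
Windows ≥ 15 min: 09:15–10:00, 12:00–12:15, 14:45–16:00.
That's 3 windows.

3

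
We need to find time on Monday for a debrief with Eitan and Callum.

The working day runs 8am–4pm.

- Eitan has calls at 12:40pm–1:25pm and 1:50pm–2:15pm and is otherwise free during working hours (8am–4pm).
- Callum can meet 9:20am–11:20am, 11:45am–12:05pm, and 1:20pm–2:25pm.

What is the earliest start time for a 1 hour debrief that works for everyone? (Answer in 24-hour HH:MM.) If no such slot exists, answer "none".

Eitan free within 08:00–16:00: 08:00–12:40, 13:25–13:50, 14:15–16:00.
Eitan ∩ Callum: 09:20–11:20, 11:45–12:05, 13:25–13:50, 14:15–14:25.
Windows ≥ 60 min: 09:20–11:20.
Earliest such window starts at 09:20.

09:20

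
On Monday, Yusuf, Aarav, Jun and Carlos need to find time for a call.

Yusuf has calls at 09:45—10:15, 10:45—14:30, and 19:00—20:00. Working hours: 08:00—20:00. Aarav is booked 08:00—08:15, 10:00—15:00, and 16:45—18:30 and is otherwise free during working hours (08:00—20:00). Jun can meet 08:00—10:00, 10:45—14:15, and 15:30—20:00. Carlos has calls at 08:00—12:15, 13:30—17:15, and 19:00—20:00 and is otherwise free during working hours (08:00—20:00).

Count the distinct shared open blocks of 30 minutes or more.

1

Yusuf free within 08:00–20:00: 08:00–09:45, 10:15–10:45, 14:30–19:00.
Aarav free within 08:00–20:00: 08:15–10:00, 15:00–16:45, 18:30–20:00.
Carlos free within 08:00–20:00: 12:15–13:30, 17:15–19:00.
Yusuf ∩ Aarav: 08:15–09:45, 15:00–16:45, 18:30–19:00.
Yusuf ∩ Aarav ∩ Jun: 08:15–09:45, 15:30–16:45, 18:30–19:00.
Yusuf ∩ Aarav ∩ Jun ∩ Carlos: 18:30–19:00.
Windows ≥ 30 min: 18:30–19:00.
That's 1 window.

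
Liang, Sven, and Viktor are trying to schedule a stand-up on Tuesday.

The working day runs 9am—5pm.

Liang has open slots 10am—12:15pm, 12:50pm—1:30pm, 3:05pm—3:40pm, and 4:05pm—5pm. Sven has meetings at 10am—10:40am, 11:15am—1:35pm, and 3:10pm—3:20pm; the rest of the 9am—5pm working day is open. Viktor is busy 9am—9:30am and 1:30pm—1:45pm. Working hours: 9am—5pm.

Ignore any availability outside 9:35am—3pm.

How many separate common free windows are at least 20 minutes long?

Sven free within 09:00–17:00: 09:00–10:00, 10:40–11:15, 13:35–15:10, 15:20–17:00.
Viktor free within 09:00–17:00: 09:30–13:30, 13:45–17:00.
Liang ∩ Sven: 10:40–11:15, 15:05–15:10, 15:20–15:40, 16:05–17:00.
Liang ∩ Sven ∩ Viktor: 10:40–11:15, 15:05–15:10, 15:20–15:40, 16:05–17:00.
Restricted to 09:35–15:00: 10:40–11:15.
Windows ≥ 20 min: 10:40–11:15.
That's 1 window.

1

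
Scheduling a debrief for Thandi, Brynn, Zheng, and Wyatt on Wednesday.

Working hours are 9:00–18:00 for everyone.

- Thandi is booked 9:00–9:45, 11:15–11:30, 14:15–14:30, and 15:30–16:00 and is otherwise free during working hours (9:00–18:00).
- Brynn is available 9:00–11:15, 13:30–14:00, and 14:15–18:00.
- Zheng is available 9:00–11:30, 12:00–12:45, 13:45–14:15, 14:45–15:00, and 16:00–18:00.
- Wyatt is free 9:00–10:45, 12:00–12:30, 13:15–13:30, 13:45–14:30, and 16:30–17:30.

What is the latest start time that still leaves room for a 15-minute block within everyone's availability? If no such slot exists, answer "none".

Thandi free within 09:00–18:00: 09:45–11:15, 11:30–14:15, 14:30–15:30, 16:00–18:00.
Thandi ∩ Brynn: 09:45–11:15, 13:30–14:00, 14:30–15:30, 16:00–18:00.
Thandi ∩ Brynn ∩ Zheng: 09:45–11:15, 13:45–14:00, 14:45–15:00, 16:00–18:00.
Thandi ∩ Brynn ∩ Zheng ∩ Wyatt: 09:45–10:45, 13:45–14:00, 16:30–17:30.
Windows ≥ 15 min: 09:45–10:45, 13:45–14:00, 16:30–17:30.
Latest start in the last window 16:30–17:30 is 17:30 − 15 min = 17:15.

17:15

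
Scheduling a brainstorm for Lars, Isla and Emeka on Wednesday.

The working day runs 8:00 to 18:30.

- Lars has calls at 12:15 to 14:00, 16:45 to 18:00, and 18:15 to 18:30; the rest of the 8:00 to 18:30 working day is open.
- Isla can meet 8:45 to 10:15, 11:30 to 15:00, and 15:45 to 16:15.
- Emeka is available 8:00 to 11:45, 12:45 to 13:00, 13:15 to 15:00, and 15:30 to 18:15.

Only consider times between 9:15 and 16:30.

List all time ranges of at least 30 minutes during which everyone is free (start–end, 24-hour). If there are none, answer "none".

Lars free within 08:00–18:30: 08:00–12:15, 14:00–16:45, 18:00–18:15.
Lars ∩ Isla: 08:45–10:15, 11:30–12:15, 14:00–15:00, 15:45–16:15.
Lars ∩ Isla ∩ Emeka: 08:45–10:15, 11:30–11:45, 14:00–15:00, 15:45–16:15.
Restricted to 09:15–16:30: 09:15–10:15, 11:30–11:45, 14:00–15:00, 15:45–16:15.
Windows ≥ 30 min: 09:15–10:15, 14:00–15:00, 15:45–16:15.

09:15–10:15, 14:00–15:00, 15:45–16:15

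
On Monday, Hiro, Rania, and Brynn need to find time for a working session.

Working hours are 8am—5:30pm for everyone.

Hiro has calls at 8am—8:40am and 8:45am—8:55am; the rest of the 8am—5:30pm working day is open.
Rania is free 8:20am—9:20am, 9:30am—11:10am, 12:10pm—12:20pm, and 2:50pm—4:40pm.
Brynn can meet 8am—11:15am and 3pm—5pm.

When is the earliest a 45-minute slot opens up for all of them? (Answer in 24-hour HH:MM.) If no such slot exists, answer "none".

Hiro free within 08:00–17:30: 08:40–08:45, 08:55–17:30.
Hiro ∩ Rania: 08:40–08:45, 08:55–09:20, 09:30–11:10, 12:10–12:20, 14:50–16:40.
Hiro ∩ Rania ∩ Brynn: 08:40–08:45, 08:55–09:20, 09:30–11:10, 15:00–16:40.
Windows ≥ 45 min: 09:30–11:10, 15:00–16:40.
Earliest such window starts at 09:30.

09:30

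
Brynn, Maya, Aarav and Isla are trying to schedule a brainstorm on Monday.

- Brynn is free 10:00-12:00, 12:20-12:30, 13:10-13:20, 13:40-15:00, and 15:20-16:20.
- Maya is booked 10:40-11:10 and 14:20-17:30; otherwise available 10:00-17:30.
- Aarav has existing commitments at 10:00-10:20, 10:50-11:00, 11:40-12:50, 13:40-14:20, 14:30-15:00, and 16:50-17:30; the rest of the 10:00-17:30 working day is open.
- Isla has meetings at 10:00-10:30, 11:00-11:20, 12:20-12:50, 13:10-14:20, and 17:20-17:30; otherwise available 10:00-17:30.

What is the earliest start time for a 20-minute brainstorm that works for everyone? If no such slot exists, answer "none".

Maya free within 10:00–17:30: 10:00–10:40, 11:10–14:20.
Aarav free within 10:00–17:30: 10:20–10:50, 11:00–11:40, 12:50–13:40, 14:20–14:30, 15:00–16:50.
Isla free within 10:00–17:30: 10:30–11:00, 11:20–12:20, 12:50–13:10, 14:20–17:20.
Brynn ∩ Maya: 10:00–10:40, 11:10–12:00, 12:20–12:30, 13:10–13:20, 13:40–14:20.
Brynn ∩ Maya ∩ Aarav: 10:20–10:40, 11:10–11:40, 13:10–13:20.
Brynn ∩ Maya ∩ Aarav ∩ Isla: 10:30–10:40, 11:20–11:40.
Windows ≥ 20 min: 11:20–11:40.
Earliest such window starts at 11:20.

11:20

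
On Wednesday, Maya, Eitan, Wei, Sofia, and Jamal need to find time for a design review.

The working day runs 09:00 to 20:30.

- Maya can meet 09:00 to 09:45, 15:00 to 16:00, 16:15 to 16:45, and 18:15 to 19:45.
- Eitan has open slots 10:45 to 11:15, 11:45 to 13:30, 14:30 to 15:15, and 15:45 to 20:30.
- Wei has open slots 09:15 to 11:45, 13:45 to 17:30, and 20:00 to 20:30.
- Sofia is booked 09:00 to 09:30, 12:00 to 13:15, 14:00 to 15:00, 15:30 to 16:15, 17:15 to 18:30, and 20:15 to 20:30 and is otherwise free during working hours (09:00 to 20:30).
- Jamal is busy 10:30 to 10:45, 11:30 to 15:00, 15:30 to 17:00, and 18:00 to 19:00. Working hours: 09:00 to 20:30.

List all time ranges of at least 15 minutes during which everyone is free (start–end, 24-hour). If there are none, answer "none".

15:00–15:15

Sofia free within 09:00–20:30: 09:30–12:00, 13:15–14:00, 15:00–15:30, 16:15–17:15, 18:30–20:15.
Jamal free within 09:00–20:30: 09:00–10:30, 10:45–11:30, 15:00–15:30, 17:00–18:00, 19:00–20:30.
Maya ∩ Eitan: 15:00–15:15, 15:45–16:00, 16:15–16:45, 18:15–19:45.
Maya ∩ Eitan ∩ Wei: 15:00–15:15, 15:45–16:00, 16:15–16:45.
Maya ∩ Eitan ∩ Wei ∩ Sofia: 15:00–15:15, 16:15–16:45.
Maya ∩ Eitan ∩ Wei ∩ Sofia ∩ Jamal: 15:00–15:15.
Windows ≥ 15 min: 15:00–15:15.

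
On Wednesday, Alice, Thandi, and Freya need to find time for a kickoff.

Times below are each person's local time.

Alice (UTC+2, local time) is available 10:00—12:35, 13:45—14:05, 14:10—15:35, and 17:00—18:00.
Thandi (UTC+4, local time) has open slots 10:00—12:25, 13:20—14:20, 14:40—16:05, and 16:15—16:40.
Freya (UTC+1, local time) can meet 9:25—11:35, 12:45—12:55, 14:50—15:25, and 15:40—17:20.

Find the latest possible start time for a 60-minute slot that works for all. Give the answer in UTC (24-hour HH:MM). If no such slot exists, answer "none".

Alice → UTC: 08:00–10:35, 11:45–12:05, 12:10–13:35, 15:00–16:00.
Thandi → UTC: 06:00–08:25, 09:20–10:20, 10:40–12:05, 12:15–12:40.
Freya → UTC: 08:25–10:35, 11:45–11:55, 13:50–14:25, 14:40–16:20.
Alice ∩ Thandi: 08:00–08:25, 09:20–10:20, 11:45–12:05, 12:15–12:40.
Alice ∩ Thandi ∩ Freya: 09:20–10:20, 11:45–11:55.
Windows ≥ 60 min: 09:20–10:20.
Latest start in the last window 09:20–10:20 is 10:20 − 60 min = 09:20.

09:20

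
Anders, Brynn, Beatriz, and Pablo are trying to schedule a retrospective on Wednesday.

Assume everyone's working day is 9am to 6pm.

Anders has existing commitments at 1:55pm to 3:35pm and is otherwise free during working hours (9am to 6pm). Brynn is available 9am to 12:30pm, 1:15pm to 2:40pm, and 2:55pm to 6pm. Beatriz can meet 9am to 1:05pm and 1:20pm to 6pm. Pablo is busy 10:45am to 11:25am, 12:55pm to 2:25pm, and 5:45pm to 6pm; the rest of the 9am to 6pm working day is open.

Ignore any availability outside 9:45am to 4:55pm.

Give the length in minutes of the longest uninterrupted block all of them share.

80 minutes

Anders free within 09:00–18:00: 09:00–13:55, 15:35–18:00.
Pablo free within 09:00–18:00: 09:00–10:45, 11:25–12:55, 14:25–17:45.
Anders ∩ Brynn: 09:00–12:30, 13:15–13:55, 15:35–18:00.
Anders ∩ Brynn ∩ Beatriz: 09:00–12:30, 13:20–13:55, 15:35–18:00.
Anders ∩ Brynn ∩ Beatriz ∩ Pablo: 09:00–10:45, 11:25–12:30, 15:35–17:45.
Restricted to 09:45–16:55: 09:45–10:45, 11:25–12:30, 15:35–16:55.
Common window lengths: 60, 65, 80 min; longest is 80.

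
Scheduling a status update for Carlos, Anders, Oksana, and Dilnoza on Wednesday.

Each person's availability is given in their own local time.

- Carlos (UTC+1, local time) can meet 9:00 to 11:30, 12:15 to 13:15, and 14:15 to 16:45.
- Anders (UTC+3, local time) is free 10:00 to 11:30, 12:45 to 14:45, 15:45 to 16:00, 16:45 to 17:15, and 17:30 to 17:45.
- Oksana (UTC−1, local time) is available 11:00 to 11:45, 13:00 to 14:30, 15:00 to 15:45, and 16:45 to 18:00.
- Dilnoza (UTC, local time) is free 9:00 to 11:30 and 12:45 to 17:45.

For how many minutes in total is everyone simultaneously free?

Carlos → UTC: 08:00–10:30, 11:15–12:15, 13:15–15:45.
Anders → UTC: 07:00–08:30, 09:45–11:45, 12:45–13:00, 13:45–14:15, 14:30–14:45.
Oksana → UTC: 12:00–12:45, 14:00–15:30, 16:00–16:45, 17:45–19:00.
Dilnoza → UTC: 09:00–11:30, 12:45–17:45.
Carlos ∩ Anders: 08:00–08:30, 09:45–10:30, 11:15–11:45, 13:45–14:15, 14:30–14:45.
Carlos ∩ Anders ∩ Oksana: 14:00–14:15, 14:30–14:45.
Carlos ∩ Anders ∩ Oksana ∩ Dilnoza: 14:00–14:15, 14:30–14:45.
Total common minutes: 15 + 15 = 30.

30 minutes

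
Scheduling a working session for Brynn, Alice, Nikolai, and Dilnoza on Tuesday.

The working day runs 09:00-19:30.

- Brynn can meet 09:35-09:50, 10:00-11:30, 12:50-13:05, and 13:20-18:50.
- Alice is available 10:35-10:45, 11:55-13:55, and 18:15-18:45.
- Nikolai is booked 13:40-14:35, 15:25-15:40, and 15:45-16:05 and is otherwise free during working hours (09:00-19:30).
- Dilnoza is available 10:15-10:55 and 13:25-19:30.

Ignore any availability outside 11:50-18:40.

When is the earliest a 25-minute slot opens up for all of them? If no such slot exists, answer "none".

18:15

Nikolai free within 09:00–19:30: 09:00–13:40, 14:35–15:25, 15:40–15:45, 16:05–19:30.
Brynn ∩ Alice: 10:35–10:45, 12:50–13:05, 13:20–13:55, 18:15–18:45.
Brynn ∩ Alice ∩ Nikolai: 10:35–10:45, 12:50–13:05, 13:20–13:40, 18:15–18:45.
Brynn ∩ Alice ∩ Nikolai ∩ Dilnoza: 10:35–10:45, 13:25–13:40, 18:15–18:45.
Restricted to 11:50–18:40: 13:25–13:40, 18:15–18:40.
Windows ≥ 25 min: 18:15–18:40.
Earliest such window starts at 18:15.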